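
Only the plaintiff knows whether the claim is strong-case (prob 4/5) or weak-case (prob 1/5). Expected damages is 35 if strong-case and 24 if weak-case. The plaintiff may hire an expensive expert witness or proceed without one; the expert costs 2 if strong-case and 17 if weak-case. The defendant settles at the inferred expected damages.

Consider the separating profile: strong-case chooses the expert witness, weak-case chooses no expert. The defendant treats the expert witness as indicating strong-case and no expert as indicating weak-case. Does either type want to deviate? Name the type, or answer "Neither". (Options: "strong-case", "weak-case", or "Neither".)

Neither

The expert witness pays 35; no expert pays 24.
strong-case: assigned the expert witness, nets 35 − 2 = 33; deviating to no expert nets 24.
weak-case: assigned no expert, nets 24; deviating to the expert witness nets 35 − 17 = 18.
Both types strictly prefer their assigned action; no profitable deviation.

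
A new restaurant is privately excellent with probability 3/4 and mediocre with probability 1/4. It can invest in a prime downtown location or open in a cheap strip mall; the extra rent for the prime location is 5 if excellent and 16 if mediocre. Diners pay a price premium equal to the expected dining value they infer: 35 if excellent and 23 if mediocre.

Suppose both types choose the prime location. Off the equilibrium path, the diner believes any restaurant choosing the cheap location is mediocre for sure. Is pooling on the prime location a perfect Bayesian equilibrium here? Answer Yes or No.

No

On path, the diner holds the prior and pays 3/4·35 + 1/4·23 = 32. Off path (the cheap location), believing mediocre, it pays 23.
excellent: the prime location nets 32 − 5 = 27; the cheap location nets 23. excellent stays.
mediocre: the prime location nets 32 − 16 = 16; the cheap location nets 23. mediocre would deviate.
A type deviates, so pooling fails.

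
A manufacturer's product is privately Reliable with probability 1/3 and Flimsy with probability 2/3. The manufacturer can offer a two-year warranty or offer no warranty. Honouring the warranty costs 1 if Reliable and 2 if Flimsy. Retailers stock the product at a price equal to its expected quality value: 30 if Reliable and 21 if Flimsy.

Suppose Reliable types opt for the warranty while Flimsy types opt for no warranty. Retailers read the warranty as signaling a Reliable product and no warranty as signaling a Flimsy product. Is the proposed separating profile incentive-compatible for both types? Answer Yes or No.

Under these beliefs, the warranty earns price 30 and no warranty earns price 21.
Reliable: the warranty nets 30 − 1 = 29; no warranty nets 21. Reliable prefers the warranty.
Flimsy: the warranty nets 30 − 2 = 28; no warranty nets 21. Flimsy would deviate to the warranty.
Flimsy has a profitable deviation, so the profile is not an equilibrium.

No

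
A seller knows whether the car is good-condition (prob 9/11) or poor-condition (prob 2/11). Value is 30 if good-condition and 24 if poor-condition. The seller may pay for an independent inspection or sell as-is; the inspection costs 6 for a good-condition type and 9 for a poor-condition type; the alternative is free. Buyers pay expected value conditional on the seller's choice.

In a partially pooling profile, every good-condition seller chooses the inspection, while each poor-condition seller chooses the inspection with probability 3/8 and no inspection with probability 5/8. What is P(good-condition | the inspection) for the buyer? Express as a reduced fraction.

P(the inspection) = (9/11)·1 + (2/11)·(3/8) = 39/44.
By Bayes' rule, P(good-condition | the inspection) = (9/11) / (39/44) = 12/13.

12/13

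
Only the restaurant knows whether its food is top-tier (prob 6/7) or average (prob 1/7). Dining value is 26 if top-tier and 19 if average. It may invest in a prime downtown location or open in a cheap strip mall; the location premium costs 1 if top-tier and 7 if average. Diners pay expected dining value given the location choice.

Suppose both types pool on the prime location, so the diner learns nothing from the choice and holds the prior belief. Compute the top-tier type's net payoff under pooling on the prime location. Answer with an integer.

24

Pooled price premium = 6/7·26 + 1/7·19 = 25.
top-tier pays cost 1 for the prime location, so net payoff = 25 − 1 = 24.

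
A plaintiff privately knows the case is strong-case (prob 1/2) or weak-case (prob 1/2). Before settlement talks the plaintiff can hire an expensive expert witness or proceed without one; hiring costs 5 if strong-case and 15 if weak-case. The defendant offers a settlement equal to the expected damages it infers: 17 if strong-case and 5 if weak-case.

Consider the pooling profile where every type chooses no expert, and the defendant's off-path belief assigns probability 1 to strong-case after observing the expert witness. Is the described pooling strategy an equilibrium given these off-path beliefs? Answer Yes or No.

No

On path, the defendant holds the prior and pays 1/2·17 + 1/2·5 = 11. Off path (the expert witness), believing strong-case, it pays 17.
strong-case: no expert nets 11; the expert witness nets 17 − 5 = 12. strong-case would deviate.
weak-case: no expert nets 11; the expert witness nets 17 − 15 = 2. weak-case stays.
A type deviates, so pooling fails.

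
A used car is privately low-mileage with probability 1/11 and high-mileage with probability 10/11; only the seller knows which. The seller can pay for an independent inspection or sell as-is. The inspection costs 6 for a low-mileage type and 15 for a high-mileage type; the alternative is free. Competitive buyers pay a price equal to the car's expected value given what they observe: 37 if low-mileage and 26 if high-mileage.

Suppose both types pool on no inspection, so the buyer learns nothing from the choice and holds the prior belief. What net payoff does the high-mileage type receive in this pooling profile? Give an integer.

27

Pooled price = 1/11·37 + 10/11·26 = 27.
high-mileage pays no cost for no inspection, so net payoff = 27.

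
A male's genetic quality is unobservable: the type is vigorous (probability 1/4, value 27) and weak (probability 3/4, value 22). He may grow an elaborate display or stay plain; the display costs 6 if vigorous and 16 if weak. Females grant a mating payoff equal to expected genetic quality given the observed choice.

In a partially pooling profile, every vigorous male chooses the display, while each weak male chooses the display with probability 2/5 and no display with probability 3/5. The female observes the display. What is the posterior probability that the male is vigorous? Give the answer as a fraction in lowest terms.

5/11

P(the display) = (1/4)·1 + (3/4)·(2/5) = 11/20.
By Bayes' rule, P(vigorous | the display) = (1/4) / (11/20) = 5/11.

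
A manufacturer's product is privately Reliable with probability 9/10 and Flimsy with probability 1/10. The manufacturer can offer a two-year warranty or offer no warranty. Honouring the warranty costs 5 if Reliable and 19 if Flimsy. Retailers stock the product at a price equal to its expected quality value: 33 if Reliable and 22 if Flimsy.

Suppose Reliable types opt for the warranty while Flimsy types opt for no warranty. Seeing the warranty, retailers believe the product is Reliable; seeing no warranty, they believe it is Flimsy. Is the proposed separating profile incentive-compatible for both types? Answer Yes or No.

Yes

Under these beliefs, the warranty earns price 33 and no warranty earns price 22.
Reliable: the warranty nets 33 − 5 = 28; no warranty nets 22. Reliable prefers the warranty.
Flimsy: the warranty nets 33 − 19 = 14; no warranty nets 22. Flimsy prefers no warranty.
Neither type deviates, so the separating profile is an equilibrium.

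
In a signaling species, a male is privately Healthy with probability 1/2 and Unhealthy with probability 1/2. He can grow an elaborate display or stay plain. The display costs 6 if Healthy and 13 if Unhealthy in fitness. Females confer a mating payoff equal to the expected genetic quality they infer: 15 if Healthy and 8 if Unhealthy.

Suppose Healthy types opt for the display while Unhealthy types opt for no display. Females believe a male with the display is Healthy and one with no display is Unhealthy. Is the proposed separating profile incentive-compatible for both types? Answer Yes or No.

Under these beliefs, the display earns mating payoff 15 and no display earns mating payoff 8.
Healthy: the display nets 15 − 6 = 9; no display nets 8. Healthy prefers the display.
Unhealthy: the display nets 15 − 13 = 2; no display nets 8. Unhealthy prefers no display.
Neither type deviates, so the separating profile is an equilibrium.

Yes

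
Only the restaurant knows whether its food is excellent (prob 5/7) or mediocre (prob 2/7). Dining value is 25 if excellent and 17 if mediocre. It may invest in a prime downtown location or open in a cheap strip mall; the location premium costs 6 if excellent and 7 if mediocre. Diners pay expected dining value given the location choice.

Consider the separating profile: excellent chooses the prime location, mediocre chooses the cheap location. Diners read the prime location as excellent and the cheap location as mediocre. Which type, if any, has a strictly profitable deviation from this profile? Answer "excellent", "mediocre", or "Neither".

mediocre

The prime location pays 25; the cheap location pays 17.
excellent: assigned the prime location, nets 25 − 6 = 19; deviating to the cheap location nets 17.
mediocre: assigned the cheap location, nets 17; deviating to the prime location nets 25 − 7 = 18.
The mediocre type gains 1 by deviating.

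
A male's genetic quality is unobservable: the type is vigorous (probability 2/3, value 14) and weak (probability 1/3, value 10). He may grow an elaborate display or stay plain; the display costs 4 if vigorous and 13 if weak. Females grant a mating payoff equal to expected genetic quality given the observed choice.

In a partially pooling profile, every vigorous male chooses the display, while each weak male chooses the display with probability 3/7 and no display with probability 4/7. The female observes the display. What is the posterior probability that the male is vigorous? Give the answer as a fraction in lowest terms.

P(the display) = (2/3)·1 + (1/3)·(3/7) = 17/21.
By Bayes' rule, P(vigorous | the display) = (2/3) / (17/21) = 14/17.

14/17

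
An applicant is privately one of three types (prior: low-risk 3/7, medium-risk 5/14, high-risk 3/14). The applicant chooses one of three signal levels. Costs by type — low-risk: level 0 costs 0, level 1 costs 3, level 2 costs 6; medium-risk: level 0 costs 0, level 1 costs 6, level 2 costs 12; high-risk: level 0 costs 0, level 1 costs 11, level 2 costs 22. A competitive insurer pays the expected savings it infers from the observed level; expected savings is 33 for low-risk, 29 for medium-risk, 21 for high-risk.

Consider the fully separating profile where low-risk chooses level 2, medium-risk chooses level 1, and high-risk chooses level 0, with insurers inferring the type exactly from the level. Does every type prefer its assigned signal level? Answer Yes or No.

Separating rebates: level 2 → 33, level 1 → 29, level 0 → 21.
low-risk (assigned level 2): level 0: 21 − 0 = 21; level 1: 29 − 3 = 26; level 2: 33 − 6 = 27. low-risk stays.
medium-risk (assigned level 1): level 0: 21 − 0 = 21; level 1: 29 − 6 = 23; level 2: 33 − 12 = 21. medium-risk stays.
high-risk (assigned level 0): level 0: 21 − 0 = 21; level 1: 29 − 11 = 18; level 2: 33 − 22 = 11. high-risk stays.
Every type prefers its assigned level; separation holds.

Yes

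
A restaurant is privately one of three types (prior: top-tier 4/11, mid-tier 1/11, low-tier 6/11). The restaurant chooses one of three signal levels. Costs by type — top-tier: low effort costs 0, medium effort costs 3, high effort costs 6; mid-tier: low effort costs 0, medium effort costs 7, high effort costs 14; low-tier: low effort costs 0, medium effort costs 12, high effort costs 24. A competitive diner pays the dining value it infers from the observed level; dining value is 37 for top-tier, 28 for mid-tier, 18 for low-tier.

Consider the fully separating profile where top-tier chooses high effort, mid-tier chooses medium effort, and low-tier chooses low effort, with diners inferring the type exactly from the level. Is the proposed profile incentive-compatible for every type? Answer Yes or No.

No

Separating price premiums: high effort → 37, medium effort → 28, low effort → 18.
top-tier (assigned high effort): low effort: 18 − 0 = 18; medium effort: 28 − 3 = 25; high effort: 37 − 6 = 31. top-tier stays.
mid-tier (assigned medium effort): low effort: 18 − 0 = 18; medium effort: 28 − 7 = 21; high effort: 37 − 14 = 23. mid-tier prefers high effort.
low-tier (assigned low effort): low effort: 18 − 0 = 18; medium effort: 28 − 12 = 16; high effort: 37 − 24 = 13. low-tier stays.
At least one type deviates; the separating profile fails.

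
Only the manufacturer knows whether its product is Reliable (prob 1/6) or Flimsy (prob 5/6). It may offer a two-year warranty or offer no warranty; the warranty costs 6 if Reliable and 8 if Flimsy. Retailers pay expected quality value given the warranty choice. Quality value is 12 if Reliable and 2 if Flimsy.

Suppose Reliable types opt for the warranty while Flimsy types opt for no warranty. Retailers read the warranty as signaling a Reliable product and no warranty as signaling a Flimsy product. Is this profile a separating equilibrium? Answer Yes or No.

No

Under these beliefs, the warranty earns price 12 and no warranty earns price 2.
Reliable: the warranty nets 12 − 6 = 6; no warranty nets 2. Reliable prefers the warranty.
Flimsy: the warranty nets 12 − 8 = 4; no warranty nets 2. Flimsy would deviate to the warranty.
Flimsy has a profitable deviation, so the profile is not an equilibrium.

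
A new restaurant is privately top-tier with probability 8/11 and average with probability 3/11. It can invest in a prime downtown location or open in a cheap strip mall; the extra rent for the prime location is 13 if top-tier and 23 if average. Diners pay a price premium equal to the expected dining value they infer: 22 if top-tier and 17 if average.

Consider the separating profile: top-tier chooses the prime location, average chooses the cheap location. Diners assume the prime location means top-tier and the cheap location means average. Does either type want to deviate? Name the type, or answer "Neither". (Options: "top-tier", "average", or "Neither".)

top-tier

The prime location pays 22; the cheap location pays 17.
top-tier: assigned the prime location, nets 22 − 13 = 9; deviating to the cheap location nets 17.
average: assigned the cheap location, nets 17; deviating to the prime location nets 22 − 23 = -1.
The top-tier type gains 8 by deviating.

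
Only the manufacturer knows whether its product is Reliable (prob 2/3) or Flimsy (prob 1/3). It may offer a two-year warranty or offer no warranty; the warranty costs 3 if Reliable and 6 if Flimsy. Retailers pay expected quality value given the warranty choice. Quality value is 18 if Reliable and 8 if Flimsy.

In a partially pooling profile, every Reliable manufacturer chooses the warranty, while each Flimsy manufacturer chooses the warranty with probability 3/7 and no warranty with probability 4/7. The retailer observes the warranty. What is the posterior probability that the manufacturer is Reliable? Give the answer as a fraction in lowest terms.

14/17

P(the warranty) = (2/3)·1 + (1/3)·(3/7) = 17/21.
By Bayes' rule, P(Reliable | the warranty) = (2/3) / (17/21) = 14/17.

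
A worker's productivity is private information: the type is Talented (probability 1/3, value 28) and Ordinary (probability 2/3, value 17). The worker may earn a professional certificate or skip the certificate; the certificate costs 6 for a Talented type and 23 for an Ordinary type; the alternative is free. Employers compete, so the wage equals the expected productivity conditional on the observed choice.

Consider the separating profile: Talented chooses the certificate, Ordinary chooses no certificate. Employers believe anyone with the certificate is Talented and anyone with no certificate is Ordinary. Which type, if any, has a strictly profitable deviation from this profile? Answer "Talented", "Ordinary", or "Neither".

Neither

The certificate pays 28; no certificate pays 17.
Talented: assigned the certificate, nets 28 − 6 = 22; deviating to no certificate nets 17.
Ordinary: assigned no certificate, nets 17; deviating to the certificate nets 28 − 23 = 5.
Both types strictly prefer their assigned action; no profitable deviation.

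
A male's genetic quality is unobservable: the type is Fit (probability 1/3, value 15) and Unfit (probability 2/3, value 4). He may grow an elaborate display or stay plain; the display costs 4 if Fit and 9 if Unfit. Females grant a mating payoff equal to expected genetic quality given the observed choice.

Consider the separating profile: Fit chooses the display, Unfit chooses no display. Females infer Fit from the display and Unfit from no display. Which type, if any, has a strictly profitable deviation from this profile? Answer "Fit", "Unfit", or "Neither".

Unfit

The display pays 15; no display pays 4.
Fit: assigned the display, nets 15 − 4 = 11; deviating to no display nets 4.
Unfit: assigned no display, nets 4; deviating to the display nets 15 − 9 = 6.
The Unfit type gains 2 by deviating.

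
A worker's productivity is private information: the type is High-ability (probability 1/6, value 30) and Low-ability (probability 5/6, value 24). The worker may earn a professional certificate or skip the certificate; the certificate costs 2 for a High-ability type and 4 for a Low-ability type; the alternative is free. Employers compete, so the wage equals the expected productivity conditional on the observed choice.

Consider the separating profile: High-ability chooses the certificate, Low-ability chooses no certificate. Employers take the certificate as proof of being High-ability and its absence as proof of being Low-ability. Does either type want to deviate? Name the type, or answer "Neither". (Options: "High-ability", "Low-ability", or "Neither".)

The certificate pays 30; no certificate pays 24.
High-ability: assigned the certificate, nets 30 − 2 = 28; deviating to no certificate nets 24.
Low-ability: assigned no certificate, nets 24; deviating to the certificate nets 30 − 4 = 26.
The Low-ability type gains 2 by deviating.

Low-ability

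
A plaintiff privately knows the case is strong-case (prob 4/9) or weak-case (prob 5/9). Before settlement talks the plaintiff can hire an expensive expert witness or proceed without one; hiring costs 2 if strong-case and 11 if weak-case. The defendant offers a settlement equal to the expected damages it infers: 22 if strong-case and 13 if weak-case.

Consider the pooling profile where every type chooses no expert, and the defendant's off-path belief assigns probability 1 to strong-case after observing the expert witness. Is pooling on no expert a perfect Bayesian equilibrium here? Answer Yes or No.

No

On path, the defendant holds the prior and pays 4/9·22 + 5/9·13 = 17. Off path (the expert witness), believing strong-case, it pays 22.
strong-case: no expert nets 17; the expert witness nets 22 − 2 = 20. strong-case would deviate.
weak-case: no expert nets 17; the expert witness nets 22 − 11 = 11. weak-case stays.
A type deviates, so pooling fails.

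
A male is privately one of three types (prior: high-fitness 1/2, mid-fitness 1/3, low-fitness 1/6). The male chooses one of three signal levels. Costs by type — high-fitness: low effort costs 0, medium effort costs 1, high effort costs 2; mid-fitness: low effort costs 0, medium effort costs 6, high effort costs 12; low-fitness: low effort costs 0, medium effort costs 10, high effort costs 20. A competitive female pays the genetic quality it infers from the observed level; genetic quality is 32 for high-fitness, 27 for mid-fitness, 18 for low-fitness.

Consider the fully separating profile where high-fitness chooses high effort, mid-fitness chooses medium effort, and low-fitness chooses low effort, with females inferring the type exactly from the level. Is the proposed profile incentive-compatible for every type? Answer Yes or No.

Separating mating payoffs: high effort → 32, medium effort → 27, low effort → 18.
high-fitness (assigned high effort): low effort: 18 − 0 = 18; medium effort: 27 − 1 = 26; high effort: 32 − 2 = 30. high-fitness stays.
mid-fitness (assigned medium effort): low effort: 18 − 0 = 18; medium effort: 27 − 6 = 21; high effort: 32 − 12 = 20. mid-fitness stays.
low-fitness (assigned low effort): low effort: 18 − 0 = 18; medium effort: 27 − 10 = 17; high effort: 32 − 20 = 12. low-fitness stays.
Every type prefers its assigned level; separation holds.

Yes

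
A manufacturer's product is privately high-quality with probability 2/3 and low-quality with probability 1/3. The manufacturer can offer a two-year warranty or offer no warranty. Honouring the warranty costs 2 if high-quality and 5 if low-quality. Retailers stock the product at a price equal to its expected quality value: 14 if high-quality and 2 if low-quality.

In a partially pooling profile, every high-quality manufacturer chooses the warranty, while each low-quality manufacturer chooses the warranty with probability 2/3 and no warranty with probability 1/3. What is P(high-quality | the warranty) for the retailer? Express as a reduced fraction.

P(the warranty) = (2/3)·1 + (1/3)·(2/3) = 8/9.
By Bayes' rule, P(high-quality | the warranty) = (2/3) / (8/9) = 3/4.

3/4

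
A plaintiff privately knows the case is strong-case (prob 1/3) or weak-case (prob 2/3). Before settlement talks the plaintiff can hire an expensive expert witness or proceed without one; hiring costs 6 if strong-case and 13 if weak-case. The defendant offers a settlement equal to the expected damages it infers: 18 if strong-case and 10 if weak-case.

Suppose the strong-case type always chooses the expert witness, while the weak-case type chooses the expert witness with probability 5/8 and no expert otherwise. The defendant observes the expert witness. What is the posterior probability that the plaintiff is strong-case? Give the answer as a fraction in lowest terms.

4/9

P(the expert witness) = (1/3)·1 + (2/3)·(5/8) = 3/4.
By Bayes' rule, P(strong-case | the expert witness) = (1/3) / (3/4) = 4/9.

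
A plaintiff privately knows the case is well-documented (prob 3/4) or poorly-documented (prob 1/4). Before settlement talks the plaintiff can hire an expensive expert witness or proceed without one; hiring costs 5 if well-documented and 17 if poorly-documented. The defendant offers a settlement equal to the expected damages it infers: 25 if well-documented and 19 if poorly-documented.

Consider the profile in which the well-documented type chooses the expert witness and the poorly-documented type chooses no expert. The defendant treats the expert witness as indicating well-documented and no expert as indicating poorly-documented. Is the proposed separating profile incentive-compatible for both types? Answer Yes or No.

Yes

Under these beliefs, the expert witness earns settlement 25 and no expert earns settlement 19.
well-documented: the expert witness nets 25 − 5 = 20; no expert nets 19. well-documented prefers the expert witness.
poorly-documented: the expert witness nets 25 − 17 = 8; no expert nets 19. poorly-documented prefers no expert.
Neither type deviates, so the separating profile is an equilibrium.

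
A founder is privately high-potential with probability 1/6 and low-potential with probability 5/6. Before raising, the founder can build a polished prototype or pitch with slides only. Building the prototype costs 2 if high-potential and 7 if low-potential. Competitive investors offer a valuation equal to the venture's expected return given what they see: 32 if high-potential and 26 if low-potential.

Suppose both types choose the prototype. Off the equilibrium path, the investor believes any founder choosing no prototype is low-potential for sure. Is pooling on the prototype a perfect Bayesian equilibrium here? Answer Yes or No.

No

On path, the investor holds the prior and pays 1/6·32 + 5/6·26 = 27. Off path (no prototype), believing low-potential, it pays 26.
high-potential: the prototype nets 27 − 2 = 25; no prototype nets 26. high-potential would deviate.
low-potential: the prototype nets 27 − 7 = 20; no prototype nets 26. low-potential would deviate.
A type deviates, so pooling fails.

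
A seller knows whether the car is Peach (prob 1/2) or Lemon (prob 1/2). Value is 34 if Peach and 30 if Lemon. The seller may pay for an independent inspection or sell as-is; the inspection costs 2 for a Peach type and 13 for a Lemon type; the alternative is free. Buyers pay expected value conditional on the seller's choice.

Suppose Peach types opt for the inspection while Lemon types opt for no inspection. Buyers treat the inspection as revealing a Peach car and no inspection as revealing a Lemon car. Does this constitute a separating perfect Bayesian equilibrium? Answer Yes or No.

Yes

Under these beliefs, the inspection earns price 34 and no inspection earns price 30.
Peach: the inspection nets 34 − 2 = 32; no inspection nets 30. Peach prefers the inspection.
Lemon: the inspection nets 34 − 13 = 21; no inspection nets 30. Lemon prefers no inspection.
Neither type deviates, so the separating profile is an equilibrium.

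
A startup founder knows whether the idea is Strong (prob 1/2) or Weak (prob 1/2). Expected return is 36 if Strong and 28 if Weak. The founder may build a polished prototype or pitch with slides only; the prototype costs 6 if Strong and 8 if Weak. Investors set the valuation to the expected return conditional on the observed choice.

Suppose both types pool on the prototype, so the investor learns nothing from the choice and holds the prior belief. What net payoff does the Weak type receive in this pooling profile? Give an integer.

Pooled valuation = 1/2·36 + 1/2·28 = 32.
Weak pays cost 8 for the prototype, so net payoff = 32 − 8 = 24.

24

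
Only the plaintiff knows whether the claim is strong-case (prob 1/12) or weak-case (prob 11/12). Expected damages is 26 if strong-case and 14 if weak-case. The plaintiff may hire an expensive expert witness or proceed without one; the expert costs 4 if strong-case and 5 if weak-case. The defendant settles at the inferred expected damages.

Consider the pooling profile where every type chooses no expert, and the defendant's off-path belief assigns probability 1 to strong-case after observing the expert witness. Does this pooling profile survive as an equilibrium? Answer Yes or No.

On path, the defendant holds the prior and pays 1/12·26 + 11/12·14 = 15. Off path (the expert witness), believing strong-case, it pays 26.
strong-case: no expert nets 15; the expert witness nets 26 − 4 = 22. strong-case would deviate.
weak-case: no expert nets 15; the expert witness nets 26 − 5 = 21. weak-case would deviate.
A type deviates, so pooling fails.

No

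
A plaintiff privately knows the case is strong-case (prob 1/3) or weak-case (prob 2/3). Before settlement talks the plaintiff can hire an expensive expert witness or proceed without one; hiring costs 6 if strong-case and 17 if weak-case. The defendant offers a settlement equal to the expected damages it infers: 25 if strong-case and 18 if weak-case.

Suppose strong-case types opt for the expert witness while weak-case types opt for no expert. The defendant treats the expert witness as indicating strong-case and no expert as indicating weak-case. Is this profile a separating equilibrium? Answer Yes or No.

Under these beliefs, the expert witness earns settlement 25 and no expert earns settlement 18.
strong-case: the expert witness nets 25 − 6 = 19; no expert nets 18. strong-case prefers the expert witness.
weak-case: the expert witness nets 25 − 17 = 8; no expert nets 18. weak-case prefers no expert.
Neither type deviates, so the separating profile is an equilibrium.

Yes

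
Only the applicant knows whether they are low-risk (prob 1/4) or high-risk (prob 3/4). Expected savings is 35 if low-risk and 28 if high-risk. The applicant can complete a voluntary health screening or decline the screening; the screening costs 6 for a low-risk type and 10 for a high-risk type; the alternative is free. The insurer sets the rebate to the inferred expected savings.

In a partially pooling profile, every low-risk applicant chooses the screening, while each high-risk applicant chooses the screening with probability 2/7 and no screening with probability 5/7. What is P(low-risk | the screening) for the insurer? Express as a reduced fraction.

7/13

P(the screening) = (1/4)·1 + (3/4)·(2/7) = 13/28.
By Bayes' rule, P(low-risk | the screening) = (1/4) / (13/28) = 7/13.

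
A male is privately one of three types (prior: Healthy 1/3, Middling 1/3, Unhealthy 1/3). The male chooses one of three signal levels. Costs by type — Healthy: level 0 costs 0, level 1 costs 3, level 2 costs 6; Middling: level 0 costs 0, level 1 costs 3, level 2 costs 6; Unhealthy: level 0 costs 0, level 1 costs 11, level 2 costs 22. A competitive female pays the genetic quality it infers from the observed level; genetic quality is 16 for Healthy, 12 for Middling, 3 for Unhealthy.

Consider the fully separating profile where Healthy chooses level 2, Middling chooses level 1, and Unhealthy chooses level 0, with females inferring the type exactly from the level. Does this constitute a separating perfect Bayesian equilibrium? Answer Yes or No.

No

Separating mating payoffs: level 2 → 16, level 1 → 12, level 0 → 3.
Healthy (assigned level 2): level 0: 3 − 0 = 3; level 1: 12 − 3 = 9; level 2: 16 − 6 = 10. Healthy stays.
Middling (assigned level 1): level 0: 3 − 0 = 3; level 1: 12 − 3 = 9; level 2: 16 − 6 = 10. Middling prefers level 2.
Unhealthy (assigned level 0): level 0: 3 − 0 = 3; level 1: 12 − 11 = 1; level 2: 16 − 22 = -6. Unhealthy stays.
At least one type deviates; the separating profile fails.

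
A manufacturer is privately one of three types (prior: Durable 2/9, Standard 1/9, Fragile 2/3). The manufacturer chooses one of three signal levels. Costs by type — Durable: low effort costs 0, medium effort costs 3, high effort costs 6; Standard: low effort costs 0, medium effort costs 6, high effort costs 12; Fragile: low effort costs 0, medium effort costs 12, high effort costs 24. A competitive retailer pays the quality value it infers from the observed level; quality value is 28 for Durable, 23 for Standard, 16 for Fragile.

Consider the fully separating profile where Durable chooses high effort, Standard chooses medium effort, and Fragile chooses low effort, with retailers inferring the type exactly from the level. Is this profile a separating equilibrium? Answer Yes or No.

Yes

Separating prices: high effort → 28, medium effort → 23, low effort → 16.
Durable (assigned high effort): low effort: 16 − 0 = 16; medium effort: 23 − 3 = 20; high effort: 28 − 6 = 22. Durable stays.
Standard (assigned medium effort): low effort: 16 − 0 = 16; medium effort: 23 − 6 = 17; high effort: 28 − 12 = 16. Standard stays.
Fragile (assigned low effort): low effort: 16 − 0 = 16; medium effort: 23 − 12 = 11; high effort: 28 − 24 = 4. Fragile stays.
Every type prefers its assigned level; separation holds.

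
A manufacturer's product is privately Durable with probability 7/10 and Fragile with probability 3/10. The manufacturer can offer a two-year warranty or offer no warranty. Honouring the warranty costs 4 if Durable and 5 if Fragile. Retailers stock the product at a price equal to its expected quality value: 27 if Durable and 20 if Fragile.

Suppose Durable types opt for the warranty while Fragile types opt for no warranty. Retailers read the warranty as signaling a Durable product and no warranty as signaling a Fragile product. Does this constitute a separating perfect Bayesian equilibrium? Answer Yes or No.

Under these beliefs, the warranty earns price 27 and no warranty earns price 20.
Durable: the warranty nets 27 − 4 = 23; no warranty nets 20. Durable prefers the warranty.
Fragile: the warranty nets 27 − 5 = 22; no warranty nets 20. Fragile would deviate to the warranty.
Fragile has a profitable deviation, so the profile is not an equilibrium.

No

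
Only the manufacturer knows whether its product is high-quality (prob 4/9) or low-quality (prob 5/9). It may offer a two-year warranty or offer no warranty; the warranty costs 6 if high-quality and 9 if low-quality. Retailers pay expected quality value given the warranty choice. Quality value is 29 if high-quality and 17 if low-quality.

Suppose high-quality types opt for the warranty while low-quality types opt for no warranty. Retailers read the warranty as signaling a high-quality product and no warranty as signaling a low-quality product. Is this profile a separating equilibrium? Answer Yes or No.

No

Under these beliefs, the warranty earns price 29 and no warranty earns price 17.
high-quality: the warranty nets 29 − 6 = 23; no warranty nets 17. high-quality prefers the warranty.
low-quality: the warranty nets 29 − 9 = 20; no warranty nets 17. low-quality would deviate to the warranty.
low-quality has a profitable deviation, so the profile is not an equilibrium.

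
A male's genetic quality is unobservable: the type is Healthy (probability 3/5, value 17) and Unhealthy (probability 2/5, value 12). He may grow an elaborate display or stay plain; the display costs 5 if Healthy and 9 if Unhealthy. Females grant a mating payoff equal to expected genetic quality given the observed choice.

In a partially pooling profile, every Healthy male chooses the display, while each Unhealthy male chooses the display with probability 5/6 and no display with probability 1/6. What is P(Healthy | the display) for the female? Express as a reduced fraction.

9/14

P(the display) = (3/5)·1 + (2/5)·(5/6) = 14/15.
By Bayes' rule, P(Healthy | the display) = (3/5) / (14/15) = 9/14.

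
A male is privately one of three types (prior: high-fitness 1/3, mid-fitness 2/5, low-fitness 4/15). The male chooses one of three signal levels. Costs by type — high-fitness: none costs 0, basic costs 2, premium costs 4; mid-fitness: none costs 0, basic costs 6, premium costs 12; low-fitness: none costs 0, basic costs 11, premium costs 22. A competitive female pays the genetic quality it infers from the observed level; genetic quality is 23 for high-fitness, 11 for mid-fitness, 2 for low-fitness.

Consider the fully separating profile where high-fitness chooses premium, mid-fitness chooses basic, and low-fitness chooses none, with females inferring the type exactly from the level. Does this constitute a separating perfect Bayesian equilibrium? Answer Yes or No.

No

Separating mating payoffs: premium → 23, basic → 11, none → 2.
high-fitness (assigned premium): none: 2 − 0 = 2; basic: 11 − 2 = 9; premium: 23 − 4 = 19. high-fitness stays.
mid-fitness (assigned basic): none: 2 − 0 = 2; basic: 11 − 6 = 5; premium: 23 − 12 = 11. mid-fitness prefers premium.
low-fitness (assigned none): none: 2 − 0 = 2; basic: 11 − 11 = 0; premium: 23 − 22 = 1. low-fitness stays.
At least one type deviates; the separating profile fails.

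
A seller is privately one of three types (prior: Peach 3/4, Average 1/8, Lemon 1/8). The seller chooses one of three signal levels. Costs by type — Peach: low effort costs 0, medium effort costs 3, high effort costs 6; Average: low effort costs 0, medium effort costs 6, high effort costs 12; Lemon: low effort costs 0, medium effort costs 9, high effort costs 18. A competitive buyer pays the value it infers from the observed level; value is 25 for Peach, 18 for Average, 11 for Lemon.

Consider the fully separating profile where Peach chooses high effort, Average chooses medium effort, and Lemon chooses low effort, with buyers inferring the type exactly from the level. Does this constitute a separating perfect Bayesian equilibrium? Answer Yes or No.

No

Separating prices: high effort → 25, medium effort → 18, low effort → 11.
Peach (assigned high effort): low effort: 11 − 0 = 11; medium effort: 18 − 3 = 15; high effort: 25 − 6 = 19. Peach stays.
Average (assigned medium effort): low effort: 11 − 0 = 11; medium effort: 18 − 6 = 12; high effort: 25 − 12 = 13. Average prefers high effort.
Lemon (assigned low effort): low effort: 11 − 0 = 11; medium effort: 18 − 9 = 9; high effort: 25 − 18 = 7. Lemon stays.
At least one type deviates; the separating profile fails.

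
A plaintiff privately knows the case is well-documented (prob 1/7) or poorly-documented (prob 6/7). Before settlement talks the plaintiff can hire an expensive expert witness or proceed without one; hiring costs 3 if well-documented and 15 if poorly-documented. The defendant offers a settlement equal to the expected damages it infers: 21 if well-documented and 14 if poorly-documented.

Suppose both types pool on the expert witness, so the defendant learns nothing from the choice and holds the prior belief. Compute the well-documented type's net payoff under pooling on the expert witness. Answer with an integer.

Pooled settlement = 1/7·21 + 6/7·14 = 15.
well-documented pays cost 3 for the expert witness, so net payoff = 15 − 3 = 12.

12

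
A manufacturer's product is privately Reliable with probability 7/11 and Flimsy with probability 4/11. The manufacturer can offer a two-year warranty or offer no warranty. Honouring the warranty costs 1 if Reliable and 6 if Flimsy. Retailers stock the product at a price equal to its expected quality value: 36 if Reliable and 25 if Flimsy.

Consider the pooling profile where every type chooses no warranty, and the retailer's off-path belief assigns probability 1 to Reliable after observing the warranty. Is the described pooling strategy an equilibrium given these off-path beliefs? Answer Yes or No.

On path, the retailer holds the prior and pays 7/11·36 + 4/11·25 = 32. Off path (the warranty), believing Reliable, it pays 36.
Reliable: no warranty nets 32; the warranty nets 36 − 1 = 35. Reliable would deviate.
Flimsy: no warranty nets 32; the warranty nets 36 − 6 = 30. Flimsy stays.
A type deviates, so pooling fails.

No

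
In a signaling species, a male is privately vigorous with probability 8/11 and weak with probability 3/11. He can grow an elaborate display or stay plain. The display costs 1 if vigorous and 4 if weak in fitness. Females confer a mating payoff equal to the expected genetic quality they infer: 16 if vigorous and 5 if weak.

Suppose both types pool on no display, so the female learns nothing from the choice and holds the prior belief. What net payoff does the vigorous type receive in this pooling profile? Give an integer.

Pooled mating payoff = 8/11·16 + 3/11·5 = 13.
vigorous pays no cost for no display, so net payoff = 13.

13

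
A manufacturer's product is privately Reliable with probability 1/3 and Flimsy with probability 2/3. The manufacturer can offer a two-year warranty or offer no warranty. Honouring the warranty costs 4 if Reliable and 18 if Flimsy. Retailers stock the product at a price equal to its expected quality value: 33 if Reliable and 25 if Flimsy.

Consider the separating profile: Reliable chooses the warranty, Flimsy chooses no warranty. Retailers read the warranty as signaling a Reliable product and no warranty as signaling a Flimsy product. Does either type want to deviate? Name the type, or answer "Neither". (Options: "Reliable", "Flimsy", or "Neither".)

The warranty pays 33; no warranty pays 25.
Reliable: assigned the warranty, nets 33 − 4 = 29; deviating to no warranty nets 25.
Flimsy: assigned no warranty, nets 25; deviating to the warranty nets 33 − 18 = 15.
Both types strictly prefer their assigned action; no profitable deviation.

Neither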